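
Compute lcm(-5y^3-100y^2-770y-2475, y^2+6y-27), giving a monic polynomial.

y^4+17y^3+94y^2+33y-1485

Repeated division with remainder:
  -5y^3-100y^2-770y-2475 = (-5y-70)(y^2+6y-27) + (-485y-4365)
  y^2+6y-27 = (-(1/485)y+3/485)(-485y-4365) + (0)
Last nonzero remainder: -485y-4365. Dividing through by -485 gives the monic gcd y+9.
Then lcm(f, g) = f·g / gcd(f, g); expanding and making the result monic gives the answer.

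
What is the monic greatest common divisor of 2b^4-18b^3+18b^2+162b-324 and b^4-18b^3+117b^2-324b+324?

b^3-12b^2+45b-54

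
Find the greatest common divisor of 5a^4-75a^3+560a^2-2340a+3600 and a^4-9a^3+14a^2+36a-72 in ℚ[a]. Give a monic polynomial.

By polynomial division,
  5a^4-75a^3+560a^2-2340a+3600 = (5)(a^4-9a^3+14a^2+36a-72) + (-30a^3+490a^2-2520a+3960)
  a^4-9a^3+14a^2+36a-72 = (-(1/30)a-11/45)(-30a^3+490a^2-2520a+3960) + ((448/9)a^2-448a+896)
  -30a^3+490a^2-2520a+3960 = (-(135/224)a+495/112)((448/9)a^2-448a+896) + (0)
Last nonzero remainder: (448/9)a^2-448a+896. Dividing through by 448/9 gives the monic gcd a^2-9a+18.

a^2-9a+18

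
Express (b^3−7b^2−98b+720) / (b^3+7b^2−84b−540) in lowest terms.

Euclidean algorithm in ℚ[b]:
  b^3−7b^2−98b+720 = (b^3+7b^2−84b−540) + (−14b^2−14b+1260)
  b^3+7b^2−84b−540 = (−(1/14)b−3/7)(−14b^2−14b+1260) + (0)
Last nonzero remainder: −14b^2−14b+1260. Dividing through by −14 gives the monic gcd b^2+b−90.
Cancel b^2+b−90 from numerator and denominator to get the reduced form.

(b−8)/(b+6)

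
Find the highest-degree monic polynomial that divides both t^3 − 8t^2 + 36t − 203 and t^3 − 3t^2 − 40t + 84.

Apply the Euclidean algorithm:
  t^3 − 8t^2 + 36t − 203 = (t^3 − 3t^2 − 40t + 84) + (−5t^2 + 76t − 287)
  t^3 − 3t^2 − 40t + 84 = (−(1/5)t − 61/25)(−5t^2 + 76t − 287) + ((2201/25)t − 15407/25)
  −5t^2 + 76t − 287 = (−(125/2201)t + 1025/2201)((2201/25)t − 15407/25) + (0)
Last nonzero remainder: (2201/25)t − 15407/25. Dividing through by 2201/25 gives the monic gcd t − 7.

t − 7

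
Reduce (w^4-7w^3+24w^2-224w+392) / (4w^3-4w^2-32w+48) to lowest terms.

(w^3-5w^2+14w-196)/(4w^2+4w-24)

Euclidean algorithm in ℚ[w]:
  w^4-7w^3+24w^2-224w+392 = ((1/4)w-3/2)(4w^3-4w^2-32w+48) + (26w^2-284w+464)
  4w^3-4w^2-32w+48 = ((2/13)w+258/169)(26w^2-284w+464) + ((55800/169)w-111600/169)
  26w^2-284w+464 = ((2197/27900)w-4901/6975)((55800/169)w-111600/169) + (0)
Last nonzero remainder: (55800/169)w-111600/169. Dividing through by 55800/169 gives the monic gcd w-2.
Cancel w-2 from numerator and denominator to get the reduced form.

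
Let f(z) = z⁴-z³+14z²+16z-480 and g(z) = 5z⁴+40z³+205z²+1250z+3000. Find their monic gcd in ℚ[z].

Euclidean algorithm in ℚ[z]:
  z⁴-z³+14z²+16z-480 = (1/5)(5z⁴+40z³+205z²+1250z+3000) + (-9z³-27z²-234z-1080)
  5z⁴+40z³+205z²+1250z+3000 = (-(5/9)z-25/9)(-9z³-27z²-234z-1080) + (0)
Last nonzero remainder: -9z³-27z²-234z-1080. Dividing through by -9 gives the monic gcd z³+3z²+26z+120.

z³+3z²+26z+120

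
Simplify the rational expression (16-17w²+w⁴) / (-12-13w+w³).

Repeated division with remainder:
  w⁴-17w²+16 = (w)(w³-13w-12) + (-4w²+12w+16)
  w³-13w-12 = (-(1/4)w-3/4)(-4w²+12w+16) + (0)
Last nonzero remainder: -4w²+12w+16. Dividing through by -4 gives the monic gcd w²-3w-4.
Cancel w²-3w-4 from numerator and denominator to get the reduced form.

(-4+3w+w²)/(3+w)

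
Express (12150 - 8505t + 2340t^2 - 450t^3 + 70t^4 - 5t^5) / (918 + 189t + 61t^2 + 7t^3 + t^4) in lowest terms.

(450 - 315t + 70t^2 - 5t^3)/(34 + 7t + t^2)

Repeated division with remainder:
  -5t^5 + 70t^4 - 450t^3 + 2340t^2 - 8505t + 12150 = (-5t + 105)(t^4 + 7t^3 + 61t^2 + 189t + 918) + (-880t^3 - 3120t^2 - 23760t - 84240)
  t^4 + 7t^3 + 61t^2 + 189t + 918 = (-(1/880)t - 19/4840)(-880t^3 - 3120t^2 - 23760t - 84240) + ((2632/121)t^2 + 71064/121)
  -880t^3 - 3120t^2 - 23760t - 84240 = (-(13310/329)t - 47190/329)((2632/121)t^2 + 71064/121) + (0)
Last nonzero remainder: (2632/121)t^2 + 71064/121. Dividing through by 2632/121 gives the monic gcd t^2 + 27.
Cancel t^2 + 27 from numerator and denominator to get the reduced form.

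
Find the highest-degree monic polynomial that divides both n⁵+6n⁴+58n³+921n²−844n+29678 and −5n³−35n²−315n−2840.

n²−n+71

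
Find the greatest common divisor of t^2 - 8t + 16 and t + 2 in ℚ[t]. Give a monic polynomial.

Apply the Euclidean algorithm:
  t^2 - 8t + 16 = (t - 10)(t + 2) + (36)
  t + 2 = ((1/36)t + 1/18)(36) + (0)
The last nonzero remainder is the constant 36, so the polynomials are coprime and gcd = 1.

1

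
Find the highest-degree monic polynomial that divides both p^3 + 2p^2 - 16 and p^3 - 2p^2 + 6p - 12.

p - 2

Euclidean algorithm in ℚ[p]:
  p^3 + 2p^2 - 16 = (p^3 - 2p^2 + 6p - 12) + (4p^2 - 6p - 4)
  p^3 - 2p^2 + 6p - 12 = ((1/4)p - 1/8)(4p^2 - 6p - 4) + ((25/4)p - 25/2)
  4p^2 - 6p - 4 = ((16/25)p + 8/25)((25/4)p - 25/2) + (0)
Last nonzero remainder: (25/4)p - 25/2. Dividing through by 25/4 gives the monic gcd p - 2.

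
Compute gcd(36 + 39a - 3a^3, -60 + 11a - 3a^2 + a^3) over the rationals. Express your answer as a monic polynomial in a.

-4 + a

Euclidean algorithm in ℚ[a]:
  -3a^3 + 39a + 36 = (-3)(a^3 - 3a^2 + 11a - 60) + (-9a^2 + 72a - 144)
  a^3 - 3a^2 + 11a - 60 = (-(1/9)a - 5/9)(-9a^2 + 72a - 144) + (35a - 140)
  -9a^2 + 72a - 144 = (-(9/35)a + 36/35)(35a - 140) + (0)
Last nonzero remainder: 35a - 140. Dividing through by 35 gives the monic gcd a - 4.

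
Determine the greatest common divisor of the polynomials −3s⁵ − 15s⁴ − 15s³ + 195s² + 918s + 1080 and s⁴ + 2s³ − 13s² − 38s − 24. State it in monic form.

Apply the Euclidean algorithm:
  −3s⁵ − 15s⁴ − 15s³ + 195s² + 918s + 1080 = (−3s − 9)(s⁴ + 2s³ − 13s² − 38s − 24) + (−36s³ − 36s² + 504s + 864)
  s⁴ + 2s³ − 13s² − 38s − 24 = (−(1/36)s − 1/36)(−36s³ − 36s² + 504s + 864) + (0)
Last nonzero remainder: −36s³ − 36s² + 504s + 864. Dividing through by −36 gives the monic gcd s³ + s² − 14s − 24.

s³ + s² − 14s − 24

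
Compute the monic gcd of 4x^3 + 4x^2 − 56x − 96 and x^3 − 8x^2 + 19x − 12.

x − 4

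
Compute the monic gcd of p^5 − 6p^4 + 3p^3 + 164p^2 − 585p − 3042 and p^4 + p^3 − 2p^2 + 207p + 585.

By polynomial division,
  p^5 − 6p^4 + 3p^3 + 164p^2 − 585p − 3042 = (p − 7)(p^4 + p^3 − 2p^2 + 207p + 585) + (12p^3 − 57p^2 + 279p + 1053)
  p^4 + p^3 − 2p^2 + 207p + 585 = ((1/12)p + 23/48)(12p^3 − 57p^2 + 279p + 1053) + ((33/16)p^2 − (231/16)p + 1287/16)
  12p^3 − 57p^2 + 279p + 1053 = ((64/11)p + 144/11)((33/16)p^2 − (231/16)p + 1287/16) + (0)
Last nonzero remainder: (33/16)p^2 − (231/16)p + 1287/16. Dividing through by 33/16 gives the monic gcd p^2 − 7p + 39.

p^2 − 7p + 39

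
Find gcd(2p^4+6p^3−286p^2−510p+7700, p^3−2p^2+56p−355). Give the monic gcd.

Euclidean algorithm in ℚ[p]:
  2p^4+6p^3−286p^2−510p+7700 = (2p+10)(p^3−2p^2+56p−355) + (−378p^2−360p+11250)
  p^3−2p^2+56p−355 = (−(1/378)p+31/3969)(−378p^2−360p+11250) + ((39061/441)p−195305/441)
  −378p^2−360p+11250 = (−(166698/39061)p−992250/39061)((39061/441)p−195305/441) + (0)
Last nonzero remainder: (39061/441)p−195305/441. Dividing through by 39061/441 gives the monic gcd p−5.

p−5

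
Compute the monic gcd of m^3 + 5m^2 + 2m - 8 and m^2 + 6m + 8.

Apply the Euclidean algorithm:
  m^3 + 5m^2 + 2m - 8 = (m - 1)(m^2 + 6m + 8) + (0)
The last nonzero remainder m^2 + 6m + 8 is already monic.

m^2 + 6m + 8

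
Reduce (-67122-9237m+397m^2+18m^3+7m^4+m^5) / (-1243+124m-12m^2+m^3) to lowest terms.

(-594-87m+8m^2+m^3)/(-11+m)

Apply the Euclidean algorithm:
  m^5+7m^4+18m^3+397m^2-9237m-67122 = (m^2+19m+122)(m^3-12m^2+124m-1243) + (748m^2-748m+84524)
  m^3-12m^2+124m-1243 = ((1/748)m-1/68)(748m^2-748m+84524) + (0)
Last nonzero remainder: 748m^2-748m+84524. Dividing through by 748 gives the monic gcd m^2-m+113.
Cancel m^2-m+113 from numerator and denominator to get the reduced form.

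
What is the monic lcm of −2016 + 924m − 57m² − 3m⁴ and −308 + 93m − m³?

−51744 + 26404m − 2023m² − 232m³ − 58m⁴ + 4m⁵ + m⁶

Apply the Euclidean algorithm:
  −3m⁴ − 57m² + 924m − 2016 = (3m)(−m³ + 93m − 308) + (−336m² + 1848m − 2016)
  −m³ + 93m − 308 = ((1/336)m + 11/672)(−336m² + 1848m − 2016) + ((275/4)m − 275)
  −336m² + 1848m − 2016 = (−(1344/275)m + 2016/275)((275/4)m − 275) + (0)
Last nonzero remainder: (275/4)m − 275. Dividing through by 275/4 gives the monic gcd m − 4.
Then lcm(f, g) = f·g / gcd(f, g); expanding and making the result monic gives the answer.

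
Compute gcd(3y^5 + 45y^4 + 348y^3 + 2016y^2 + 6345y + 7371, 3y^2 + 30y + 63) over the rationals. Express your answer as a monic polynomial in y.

Repeated division with remainder:
  3y^5 + 45y^4 + 348y^3 + 2016y^2 + 6345y + 7371 = (y^3 + 5y^2 + 45y + 117)(3y^2 + 30y + 63) + (0)
Last nonzero remainder: 3y^2 + 30y + 63. Dividing through by 3 gives the monic gcd y^2 + 10y + 21.

y^2 + 10y + 21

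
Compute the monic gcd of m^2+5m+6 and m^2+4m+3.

m+3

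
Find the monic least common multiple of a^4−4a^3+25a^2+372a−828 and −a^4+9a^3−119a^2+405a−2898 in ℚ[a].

a^6−5a^5+71a^4+179a^3−150a^2+16452a−34776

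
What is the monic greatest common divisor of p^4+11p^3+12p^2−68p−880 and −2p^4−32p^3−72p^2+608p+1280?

p^2+6p−40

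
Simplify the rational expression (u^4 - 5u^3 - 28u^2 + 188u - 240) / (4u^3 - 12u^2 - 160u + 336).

(u^2 - 9u + 20)/(4u - 28)

Apply the Euclidean algorithm:
  u^4 - 5u^3 - 28u^2 + 188u - 240 = ((1/4)u - 1/2)(4u^3 - 12u^2 - 160u + 336) + (6u^2 + 24u - 72)
  4u^3 - 12u^2 - 160u + 336 = ((2/3)u - 14/3)(6u^2 + 24u - 72) + (0)
Last nonzero remainder: 6u^2 + 24u - 72. Dividing through by 6 gives the monic gcd u^2 + 4u - 12.
Cancel u^2 + 4u - 12 from numerator and denominator to get the reduced form.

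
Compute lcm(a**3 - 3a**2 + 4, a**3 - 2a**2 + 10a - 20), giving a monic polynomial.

a**5 - 3a**4 + 10a**3 - 26a**2 + 40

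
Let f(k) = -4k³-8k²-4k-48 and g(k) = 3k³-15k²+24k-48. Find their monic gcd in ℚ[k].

Euclidean algorithm in ℚ[k]:
  -4k³-8k²-4k-48 = (-4/3)(3k³-15k²+24k-48) + (-28k²+28k-112)
  3k³-15k²+24k-48 = (-(3/28)k+3/7)(-28k²+28k-112) + (0)
Last nonzero remainder: -28k²+28k-112. Dividing through by -28 gives the monic gcd k²-k+4.

k²-k+4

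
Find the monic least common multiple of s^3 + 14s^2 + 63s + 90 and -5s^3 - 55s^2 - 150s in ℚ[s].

s^4 + 14s^3 + 63s^2 + 90s

By polynomial division,
  s^3 + 14s^2 + 63s + 90 = (-1/5)(-5s^3 - 55s^2 - 150s) + (3s^2 + 33s + 90)
  -5s^3 - 55s^2 - 150s = (-(5/3)s)(3s^2 + 33s + 90) + (0)
Last nonzero remainder: 3s^2 + 33s + 90. Dividing through by 3 gives the monic gcd s^2 + 11s + 30.
Then lcm(f, g) = f·g / gcd(f, g); expanding and making the result monic gives the answer.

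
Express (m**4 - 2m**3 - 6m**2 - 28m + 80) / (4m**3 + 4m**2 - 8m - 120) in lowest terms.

(m**2 - 6m + 8)/(4m - 12)

Repeated division with remainder:
  m**4 - 2m**3 - 6m**2 - 28m + 80 = ((1/4)m - 3/4)(4m**3 + 4m**2 - 8m - 120) + (-m**2 - 4m - 10)
  4m**3 + 4m**2 - 8m - 120 = (-4m + 12)(-m**2 - 4m - 10) + (0)
Last nonzero remainder: -m**2 - 4m - 10. Dividing through by -1 gives the monic gcd m**2 + 4m + 10.
Cancel m**2 + 4m + 10 from numerator and denominator to get the reduced form.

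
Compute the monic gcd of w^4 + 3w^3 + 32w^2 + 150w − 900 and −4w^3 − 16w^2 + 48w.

w + 6

Repeated division with remainder:
  w^4 + 3w^3 + 32w^2 + 150w − 900 = (−(1/4)w + 1/4)(−4w^3 − 16w^2 + 48w) + (48w^2 + 138w − 900)
  −4w^3 − 16w^2 + 48w = (−(1/12)w − 3/32)(48w^2 + 138w − 900) + (−(225/16)w − 675/8)
  48w^2 + 138w − 900 = (−(256/75)w + 32/3)(−(225/16)w − 675/8) + (0)
Last nonzero remainder: −(225/16)w − 675/8. Dividing through by −225/16 gives the monic gcd w + 6.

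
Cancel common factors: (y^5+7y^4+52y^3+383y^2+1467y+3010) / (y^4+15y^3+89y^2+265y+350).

(y^2-3y+43)/(y+5)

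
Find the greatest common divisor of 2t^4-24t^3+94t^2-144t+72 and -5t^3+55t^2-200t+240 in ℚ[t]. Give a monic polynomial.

Euclidean algorithm in ℚ[t]:
  2t^4-24t^3+94t^2-144t+72 = (-(2/5)t+2/5)(-5t^3+55t^2-200t+240) + (-8t^2+32t-24)
  -5t^3+55t^2-200t+240 = ((5/8)t-35/8)(-8t^2+32t-24) + (-45t+135)
  -8t^2+32t-24 = ((8/45)t-8/45)(-45t+135) + (0)
Last nonzero remainder: -45t+135. Dividing through by -45 gives the monic gcd t-3.

t-3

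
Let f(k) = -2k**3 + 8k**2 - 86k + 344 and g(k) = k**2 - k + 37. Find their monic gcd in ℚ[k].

Euclidean algorithm in ℚ[k]:
  -2k**3 + 8k**2 - 86k + 344 = (-2k + 6)(k**2 - k + 37) + (-6k + 122)
  k**2 - k + 37 = (-(1/6)k - 29/9)(-6k + 122) + (3871/9)
  -6k + 122 = (-(54/3871)k + 1098/3871)(3871/9) + (0)
The last nonzero remainder is the constant 3871/9, so the polynomials are coprime and gcd = 1.

1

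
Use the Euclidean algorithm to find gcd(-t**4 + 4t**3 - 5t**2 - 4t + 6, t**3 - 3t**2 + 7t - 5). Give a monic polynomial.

Apply the Euclidean algorithm:
  -t**4 + 4t**3 - 5t**2 - 4t + 6 = (-t + 1)(t**3 - 3t**2 + 7t - 5) + (5t**2 - 16t + 11)
  t**3 - 3t**2 + 7t - 5 = ((1/5)t + 1/25)(5t**2 - 16t + 11) + ((136/25)t - 136/25)
  5t**2 - 16t + 11 = ((125/136)t - 275/136)((136/25)t - 136/25) + (0)
Last nonzero remainder: (136/25)t - 136/25. Dividing through by 136/25 gives the monic gcd t - 1.

t - 1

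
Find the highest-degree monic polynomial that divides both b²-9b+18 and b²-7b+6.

Apply the Euclidean algorithm:
  b²-9b+18 = (b²-7b+6) + (-2b+12)
  b²-7b+6 = (-(1/2)b+1/2)(-2b+12) + (0)
Last nonzero remainder: -2b+12. Dividing through by -2 gives the monic gcd b-6.

b-6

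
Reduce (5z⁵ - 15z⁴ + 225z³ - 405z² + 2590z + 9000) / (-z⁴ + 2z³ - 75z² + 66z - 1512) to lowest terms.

(-5z³ + 20z² - 65z - 250)/(z² - 3z + 42)

Repeated division with remainder:
  5z⁵ - 15z⁴ + 225z³ - 405z² + 2590z + 9000 = (-5z + 5)(-z⁴ + 2z³ - 75z² + 66z - 1512) + (-160z³ + 300z² - 5300z + 16560)
  -z⁴ + 2z³ - 75z² + 66z - 1512 = ((1/160)z - 1/1280)(-160z³ + 300z² - 5300z + 16560) + (-(2665/64)z² - (2665/64)z - 23985/16)
  -160z³ + 300z² - 5300z + 16560 = ((2048/533)z - 5888/533)(-(2665/64)z² - (2665/64)z - 23985/16) + (0)
Last nonzero remainder: -(2665/64)z² - (2665/64)z - 23985/16. Dividing through by -2665/64 gives the monic gcd z² + z + 36.
Cancel z² + z + 36 from numerator and denominator to get the reduced form.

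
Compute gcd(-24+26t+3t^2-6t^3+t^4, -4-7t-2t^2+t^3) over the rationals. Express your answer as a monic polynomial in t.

Apply the Euclidean algorithm:
  t^4-6t^3+3t^2+26t-24 = (t-4)(t^3-2t^2-7t-4) + (2t^2+2t-40)
  t^3-2t^2-7t-4 = ((1/2)t-3/2)(2t^2+2t-40) + (16t-64)
  2t^2+2t-40 = ((1/8)t+5/8)(16t-64) + (0)
Last nonzero remainder: 16t-64. Dividing through by 16 gives the monic gcd t-4.

-4+t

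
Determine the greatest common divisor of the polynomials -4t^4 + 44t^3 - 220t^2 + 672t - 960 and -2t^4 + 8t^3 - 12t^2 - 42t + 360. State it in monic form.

Euclidean algorithm in ℚ[t]:
  -4t^4 + 44t^3 - 220t^2 + 672t - 960 = (2)(-2t^4 + 8t^3 - 12t^2 - 42t + 360) + (28t^3 - 196t^2 + 756t - 1680)
  -2t^4 + 8t^3 - 12t^2 - 42t + 360 = (-(1/14)t - 3/14)(28t^3 - 196t^2 + 756t - 1680) + (0)
Last nonzero remainder: 28t^3 - 196t^2 + 756t - 1680. Dividing through by 28 gives the monic gcd t^3 - 7t^2 + 27t - 60.

t^3 - 7t^2 + 27t - 60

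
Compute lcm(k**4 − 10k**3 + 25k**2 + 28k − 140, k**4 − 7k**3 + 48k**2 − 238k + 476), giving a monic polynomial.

Repeated division with remainder:
  k**4 − 10k**3 + 25k**2 + 28k − 140 = (k**4 − 7k**3 + 48k**2 − 238k + 476) + (−3k**3 − 23k**2 + 266k − 616)
  k**4 − 7k**3 + 48k**2 − 238k + 476 = (−(1/3)k + 44/9)(−3k**3 − 23k**2 + 266k − 616) + ((2242/9)k**2 − (15694/9)k + 31388/9)
  −3k**3 − 23k**2 + 266k − 616 = (−(27/2242)k − 198/1121)((2242/9)k**2 − (15694/9)k + 31388/9) + (0)
Last nonzero remainder: (2242/9)k**2 − (15694/9)k + 31388/9. Dividing through by 2242/9 gives the monic gcd k**2 − 7k + 14.
Then lcm(f, g) = f·g / gcd(f, g); expanding and making the result monic gives the answer.

k**6 − 10k**5 + 59k**4 − 312k**3 + 710k**2 + 952k − 4760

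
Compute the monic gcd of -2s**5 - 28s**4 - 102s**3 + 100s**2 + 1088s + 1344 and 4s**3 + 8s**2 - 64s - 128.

By polynomial division,
  -2s**5 - 28s**4 - 102s**3 + 100s**2 + 1088s + 1344 = (-(1/2)s**2 - 6s - 43/2)(4s**3 + 8s**2 - 64s - 128) + (-176s**2 - 1056s - 1408)
  4s**3 + 8s**2 - 64s - 128 = (-(1/44)s + 1/11)(-176s**2 - 1056s - 1408) + (0)
Last nonzero remainder: -176s**2 - 1056s - 1408. Dividing through by -176 gives the monic gcd s**2 + 6s + 8.

s**2 + 6s + 8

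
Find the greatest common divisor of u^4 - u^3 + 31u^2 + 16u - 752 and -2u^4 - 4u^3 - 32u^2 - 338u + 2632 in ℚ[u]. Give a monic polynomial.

By polynomial division,
  u^4 - u^3 + 31u^2 + 16u - 752 = (-1/2)(-2u^4 - 4u^3 - 32u^2 - 338u + 2632) + (-3u^3 + 15u^2 - 153u + 564)
  -2u^4 - 4u^3 - 32u^2 - 338u + 2632 = ((2/3)u + 14/3)(-3u^3 + 15u^2 - 153u + 564) + (0)
Last nonzero remainder: -3u^3 + 15u^2 - 153u + 564. Dividing through by -3 gives the monic gcd u^3 - 5u^2 + 51u - 188.

u^3 - 5u^2 + 51u - 188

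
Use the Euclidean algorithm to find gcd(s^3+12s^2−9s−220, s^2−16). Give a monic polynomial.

Euclidean algorithm in ℚ[s]:
  s^3+12s^2−9s−220 = (s+12)(s^2−16) + (7s−28)
  s^2−16 = ((1/7)s+4/7)(7s−28) + (0)
Last nonzero remainder: 7s−28. Dividing through by 7 gives the monic gcd s−4.

s−4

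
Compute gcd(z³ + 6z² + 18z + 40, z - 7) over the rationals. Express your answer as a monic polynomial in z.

1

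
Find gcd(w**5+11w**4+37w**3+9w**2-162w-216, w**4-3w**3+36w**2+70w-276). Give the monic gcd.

Euclidean algorithm in ℚ[w]:
  w**5+11w**4+37w**3+9w**2-162w-216 = (w+14)(w**4-3w**3+36w**2+70w-276) + (43w**3-565w**2-866w+3648)
  w**4-3w**3+36w**2+70w-276 = ((1/43)w+436/1849)(43w**3-565w**2-866w+3648) + ((350142/1849)w**2+(350142/1849)w-2100852/1849)
  43w**3-565w**2-866w+3648 = ((79507/350142)w-562096/175071)((350142/1849)w**2+(350142/1849)w-2100852/1849) + (0)
Last nonzero remainder: (350142/1849)w**2+(350142/1849)w-2100852/1849. Dividing through by 350142/1849 gives the monic gcd w**2+w-6.

w**2+w-6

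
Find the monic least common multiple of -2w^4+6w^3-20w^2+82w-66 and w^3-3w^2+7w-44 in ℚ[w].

By polynomial division,
  -2w^4+6w^3-20w^2+82w-66 = (-2w)(w^3-3w^2+7w-44) + (-6w^2-6w-66)
  w^3-3w^2+7w-44 = (-(1/6)w+2/3)(-6w^2-6w-66) + (0)
Last nonzero remainder: -6w^2-6w-66. Dividing through by -6 gives the monic gcd w^2+w+11.
Then lcm(f, g) = f·g / gcd(f, g); expanding and making the result monic gives the answer.

w^5-7w^4+22w^3-81w^2+197w-132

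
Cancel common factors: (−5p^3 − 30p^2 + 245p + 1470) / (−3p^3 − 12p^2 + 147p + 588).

(5p + 30)/(3p + 12)

By polynomial division,
  −5p^3 − 30p^2 + 245p + 1470 = (5/3)(−3p^3 − 12p^2 + 147p + 588) + (−10p^2 + 490)
  −3p^3 − 12p^2 + 147p + 588 = ((3/10)p + 6/5)(−10p^2 + 490) + (0)
Last nonzero remainder: −10p^2 + 490. Dividing through by −10 gives the monic gcd p^2 − 49.
Cancel p^2 − 49 from numerator and denominator to get the reduced form.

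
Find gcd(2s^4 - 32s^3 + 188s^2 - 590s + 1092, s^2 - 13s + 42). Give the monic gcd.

Apply the Euclidean algorithm:
  2s^4 - 32s^3 + 188s^2 - 590s + 1092 = (2s^2 - 6s + 26)(s^2 - 13s + 42) + (0)
The last nonzero remainder s^2 - 13s + 42 is already monic.

s^2 - 13s + 42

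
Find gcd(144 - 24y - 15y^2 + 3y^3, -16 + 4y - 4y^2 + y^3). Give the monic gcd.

-4 + y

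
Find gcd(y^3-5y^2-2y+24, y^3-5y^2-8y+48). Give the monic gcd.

Euclidean algorithm in ℚ[y]:
  y^3-5y^2-2y+24 = (y^3-5y^2-8y+48) + (6y-24)
  y^3-5y^2-8y+48 = ((1/6)y^2-(1/6)y-2)(6y-24) + (0)
Last nonzero remainder: 6y-24. Dividing through by 6 gives the monic gcd y-4.

y-4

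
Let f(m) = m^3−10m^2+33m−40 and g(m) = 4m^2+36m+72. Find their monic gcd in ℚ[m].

By polynomial division,
  m^3−10m^2+33m−40 = ((1/4)m−19/4)(4m^2+36m+72) + (186m+302)
  4m^2+36m+72 = ((2/93)m+1372/8649)(186m+302) + (208384/8649)
  186m+302 = ((804357/104192)m+1305999/104192)(208384/8649) + (0)
The last nonzero remainder is the constant 208384/8649, so the polynomials are coprime and gcd = 1.

1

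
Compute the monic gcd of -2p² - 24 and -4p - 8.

1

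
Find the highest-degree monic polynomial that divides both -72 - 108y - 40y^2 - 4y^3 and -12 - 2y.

6 + y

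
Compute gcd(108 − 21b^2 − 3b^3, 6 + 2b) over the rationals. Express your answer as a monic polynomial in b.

3 + b

Repeated division with remainder:
  −3b^3 − 21b^2 + 108 = (−(3/2)b^2 − 6b + 18)(2b + 6) + (0)
Last nonzero remainder: 2b + 6. Dividing through by 2 gives the monic gcd b + 3.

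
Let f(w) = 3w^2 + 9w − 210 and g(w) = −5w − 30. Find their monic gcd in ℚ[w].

1

Apply the Euclidean algorithm:
  3w^2 + 9w − 210 = (−(3/5)w + 9/5)(−5w − 30) + (−156)
  −5w − 30 = ((5/156)w + 5/26)(−156) + (0)
The last nonzero remainder is the constant −156, so the polynomials are coprime and gcd = 1.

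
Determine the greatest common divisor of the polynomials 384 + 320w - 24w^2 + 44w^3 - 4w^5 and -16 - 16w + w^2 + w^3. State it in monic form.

-16 - 16w + w^2 + w^3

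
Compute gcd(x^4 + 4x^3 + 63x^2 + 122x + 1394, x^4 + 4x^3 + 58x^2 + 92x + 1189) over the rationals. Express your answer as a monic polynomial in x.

x^2 + 6x + 41

Repeated division with remainder:
  x^4 + 4x^3 + 63x^2 + 122x + 1394 = (x^4 + 4x^3 + 58x^2 + 92x + 1189) + (5x^2 + 30x + 205)
  x^4 + 4x^3 + 58x^2 + 92x + 1189 = ((1/5)x^2 - (2/5)x + 29/5)(5x^2 + 30x + 205) + (0)
Last nonzero remainder: 5x^2 + 30x + 205. Dividing through by 5 gives the monic gcd x^2 + 6x + 41.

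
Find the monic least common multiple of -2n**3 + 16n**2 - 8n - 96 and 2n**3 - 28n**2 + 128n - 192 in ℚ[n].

By polynomial division,
  -2n**3 + 16n**2 - 8n - 96 = (-1)(2n**3 - 28n**2 + 128n - 192) + (-12n**2 + 120n - 288)
  2n**3 - 28n**2 + 128n - 192 = (-(1/6)n + 2/3)(-12n**2 + 120n - 288) + (0)
Last nonzero remainder: -12n**2 + 120n - 288. Dividing through by -12 gives the monic gcd n**2 - 10n + 24.
Then lcm(f, g) = f·g / gcd(f, g); expanding and making the result monic gives the answer.

n**4 - 12n**3 + 36n**2 + 32n - 192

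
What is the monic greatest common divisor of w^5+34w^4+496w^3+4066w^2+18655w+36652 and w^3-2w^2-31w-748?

Apply the Euclidean algorithm:
  w^5+34w^4+496w^3+4066w^2+18655w+36652 = (w^2+36w+599)(w^3-2w^2-31w-748) + (7128w^2+64152w+484704)
  w^3-2w^2-31w-748 = ((1/7128)w-1/648)(7128w^2+64152w+484704) + (0)
Last nonzero remainder: 7128w^2+64152w+484704. Dividing through by 7128 gives the monic gcd w^2+9w+68.

w^2+9w+68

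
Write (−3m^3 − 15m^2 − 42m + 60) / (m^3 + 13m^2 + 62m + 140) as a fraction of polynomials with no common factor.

Apply the Euclidean algorithm:
  −3m^3 − 15m^2 − 42m + 60 = (−3)(m^3 + 13m^2 + 62m + 140) + (24m^2 + 144m + 480)
  m^3 + 13m^2 + 62m + 140 = ((1/24)m + 7/24)(24m^2 + 144m + 480) + (0)
Last nonzero remainder: 24m^2 + 144m + 480. Dividing through by 24 gives the monic gcd m^2 + 6m + 20.
Cancel m^2 + 6m + 20 from numerator and denominator to get the reduced form.

(−3m + 3)/(m + 7)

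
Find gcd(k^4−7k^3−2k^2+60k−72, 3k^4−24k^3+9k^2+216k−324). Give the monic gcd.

Apply the Euclidean algorithm:
  k^4−7k^3−2k^2+60k−72 = (1/3)(3k^4−24k^3+9k^2+216k−324) + (k^3−5k^2−12k+36)
  3k^4−24k^3+9k^2+216k−324 = (3k−9)(k^3−5k^2−12k+36) + (0)
The last nonzero remainder k^3−5k^2−12k+36 is already monic.

k^3−5k^2−12k+36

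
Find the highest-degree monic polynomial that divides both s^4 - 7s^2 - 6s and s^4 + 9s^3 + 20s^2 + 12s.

s^3 + 3s^2 + 2s

Euclidean algorithm in ℚ[s]:
  s^4 - 7s^2 - 6s = (s^4 + 9s^3 + 20s^2 + 12s) + (-9s^3 - 27s^2 - 18s)
  s^4 + 9s^3 + 20s^2 + 12s = (-(1/9)s - 2/3)(-9s^3 - 27s^2 - 18s) + (0)
Last nonzero remainder: -9s^3 - 27s^2 - 18s. Dividing through by -9 gives the monic gcd s^3 + 3s^2 + 2s.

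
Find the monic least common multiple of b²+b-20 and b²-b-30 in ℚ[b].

Euclidean algorithm in ℚ[b]:
  b²+b-20 = (b²-b-30) + (2b+10)
  b²-b-30 = ((1/2)b-3)(2b+10) + (0)
Last nonzero remainder: 2b+10. Dividing through by 2 gives the monic gcd b+5.
Then lcm(f, g) = f·g / gcd(f, g); expanding and making the result monic gives the answer.

b³-5b²-26b+120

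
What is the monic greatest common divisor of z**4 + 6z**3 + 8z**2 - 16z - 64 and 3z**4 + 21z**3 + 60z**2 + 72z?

By polynomial division,
  z**4 + 6z**3 + 8z**2 - 16z - 64 = (1/3)(3z**4 + 21z**3 + 60z**2 + 72z) + (-z**3 - 12z**2 - 40z - 64)
  3z**4 + 21z**3 + 60z**2 + 72z = (-3z + 15)(-z**3 - 12z**2 - 40z - 64) + (120z**2 + 480z + 960)
  -z**3 - 12z**2 - 40z - 64 = (-(1/120)z - 1/15)(120z**2 + 480z + 960) + (0)
Last nonzero remainder: 120z**2 + 480z + 960. Dividing through by 120 gives the monic gcd z**2 + 4z + 8.

z**2 + 4z + 8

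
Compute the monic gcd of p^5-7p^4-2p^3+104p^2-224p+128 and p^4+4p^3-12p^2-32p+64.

p^2+2p-8

By polynomial division,
  p^5-7p^4-2p^3+104p^2-224p+128 = (p-11)(p^4+4p^3-12p^2-32p+64) + (54p^3+4p^2-640p+832)
  p^4+4p^3-12p^2-32p+64 = ((1/54)p+53/729)(54p^3+4p^2-640p+832) + (-(320/729)p^2-(640/729)p+2560/729)
  54p^3+4p^2-640p+832 = (-(19683/160)p+9477/40)(-(320/729)p^2-(640/729)p+2560/729) + (0)
Last nonzero remainder: -(320/729)p^2-(640/729)p+2560/729. Dividing through by -320/729 gives the monic gcd p^2+2p-8.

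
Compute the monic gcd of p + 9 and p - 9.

1

Repeated division with remainder:
  p + 9 = (p - 9) + (18)
  p - 9 = ((1/18)p - 1/2)(18) + (0)
The last nonzero remainder is the constant 18, so the polynomials are coprime and gcd = 1.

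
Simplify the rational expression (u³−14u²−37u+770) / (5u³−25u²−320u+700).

(u−11)/(5u−10)

Apply the Euclidean algorithm:
  u³−14u²−37u+770 = (1/5)(5u³−25u²−320u+700) + (−9u²+27u+630)
  5u³−25u²−320u+700 = (−(5/9)u+10/9)(−9u²+27u+630) + (0)
Last nonzero remainder: −9u²+27u+630. Dividing through by −9 gives the monic gcd u²−3u−70.
Cancel u²−3u−70 from numerator and denominator to get the reduced form.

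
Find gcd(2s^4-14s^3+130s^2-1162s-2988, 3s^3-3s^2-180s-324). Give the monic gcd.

s^2-7s-18

Euclidean algorithm in ℚ[s]:
  2s^4-14s^3+130s^2-1162s-2988 = ((2/3)s-4)(3s^3-3s^2-180s-324) + (238s^2-1666s-4284)
  3s^3-3s^2-180s-324 = ((3/238)s+9/119)(238s^2-1666s-4284) + (0)
Last nonzero remainder: 238s^2-1666s-4284. Dividing through by 238 gives the monic gcd s^2-7s-18.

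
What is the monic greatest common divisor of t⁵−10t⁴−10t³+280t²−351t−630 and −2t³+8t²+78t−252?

Apply the Euclidean algorithm:
  t⁵−10t⁴−10t³+280t²−351t−630 = (−(1/2)t²+3t−5/2)(−2t³+8t²+78t−252) + (−60t²+600t−1260)
  −2t³+8t²+78t−252 = ((1/30)t+1/5)(−60t²+600t−1260) + (0)
Last nonzero remainder: −60t²+600t−1260. Dividing through by −60 gives the monic gcd t²−10t+21.

t²−10t+21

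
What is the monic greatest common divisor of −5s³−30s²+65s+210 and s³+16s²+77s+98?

s²+9s+14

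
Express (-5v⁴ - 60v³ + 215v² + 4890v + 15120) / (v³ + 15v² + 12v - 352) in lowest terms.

(-5v³ - 20v² + 375v + 1890)/(v² + 7v - 44)

Apply the Euclidean algorithm:
  -5v⁴ - 60v³ + 215v² + 4890v + 15120 = (-5v + 15)(v³ + 15v² + 12v - 352) + (50v² + 2950v + 20400)
  v³ + 15v² + 12v - 352 = ((1/50)v - 22/25)(50v² + 2950v + 20400) + (2200v + 17600)
  50v² + 2950v + 20400 = ((1/44)v + 51/44)(2200v + 17600) + (0)
Last nonzero remainder: 2200v + 17600. Dividing through by 2200 gives the monic gcd v + 8.
Cancel v + 8 from numerator and denominator to get the reduced form.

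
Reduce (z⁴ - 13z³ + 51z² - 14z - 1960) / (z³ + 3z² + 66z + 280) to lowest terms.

(z³ - 17z² + 119z - 490)/(z² - z + 70)

Repeated division with remainder:
  z⁴ - 13z³ + 51z² - 14z - 1960 = (z - 16)(z³ + 3z² + 66z + 280) + (33z² + 762z + 2520)
  z³ + 3z² + 66z + 280 = ((1/33)z - 221/363)(33z² + 762z + 2520) + ((54880/121)z + 219520/121)
  33z² + 762z + 2520 = ((3993/54880)z + 1089/784)((54880/121)z + 219520/121) + (0)
Last nonzero remainder: (54880/121)z + 219520/121. Dividing through by 54880/121 gives the monic gcd z + 4.
Cancel z + 4 from numerator and denominator to get the reduced form.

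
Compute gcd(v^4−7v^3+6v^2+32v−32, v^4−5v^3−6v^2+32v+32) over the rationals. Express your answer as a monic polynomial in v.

Repeated division with remainder:
  v^4−7v^3+6v^2+32v−32 = (v^4−5v^3−6v^2+32v+32) + (−2v^3+12v^2−64)
  v^4−5v^3−6v^2+32v+32 = (−(1/2)v−1/2)(−2v^3+12v^2−64) + (0)
Last nonzero remainder: −2v^3+12v^2−64. Dividing through by −2 gives the monic gcd v^3−6v^2+32.

v^3−6v^2+32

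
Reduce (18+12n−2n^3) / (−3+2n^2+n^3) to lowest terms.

(6−2n)/(−1+n)

Repeated division with remainder:
  −2n^3+12n+18 = (−2)(n^3+2n^2−3) + (4n^2+12n+12)
  n^3+2n^2−3 = ((1/4)n−1/4)(4n^2+12n+12) + (0)
Last nonzero remainder: 4n^2+12n+12. Dividing through by 4 gives the monic gcd n^2+3n+3.
Cancel n^2+3n+3 from numerator and denominator to get the reduced form.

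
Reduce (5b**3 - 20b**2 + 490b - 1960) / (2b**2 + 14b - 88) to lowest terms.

(5b**2 + 490)/(2b + 22)

Euclidean algorithm in ℚ[b]:
  5b**3 - 20b**2 + 490b - 1960 = ((5/2)b - 55/2)(2b**2 + 14b - 88) + (1095b - 4380)
  2b**2 + 14b - 88 = ((2/1095)b + 22/1095)(1095b - 4380) + (0)
Last nonzero remainder: 1095b - 4380. Dividing through by 1095 gives the monic gcd b - 4.
Cancel b - 4 from numerator and denominator to get the reduced form.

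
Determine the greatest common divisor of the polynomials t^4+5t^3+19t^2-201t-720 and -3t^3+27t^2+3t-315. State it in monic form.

t^2-2t-15

By polynomial division,
  t^4+5t^3+19t^2-201t-720 = (-(1/3)t-14/3)(-3t^3+27t^2+3t-315) + (146t^2-292t-2190)
  -3t^3+27t^2+3t-315 = (-(3/146)t+21/146)(146t^2-292t-2190) + (0)
Last nonzero remainder: 146t^2-292t-2190. Dividing through by 146 gives the monic gcd t^2-2t-15.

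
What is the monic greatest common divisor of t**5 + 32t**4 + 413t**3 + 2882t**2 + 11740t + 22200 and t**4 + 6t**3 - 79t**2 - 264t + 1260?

t**2 + 16t + 60

By polynomial division,
  t**5 + 32t**4 + 413t**3 + 2882t**2 + 11740t + 22200 = (t + 26)(t**4 + 6t**3 - 79t**2 - 264t + 1260) + (336t**3 + 5200t**2 + 17344t - 10560)
  t**4 + 6t**3 - 79t**2 - 264t + 1260 = ((1/336)t - 199/7056)(336t**3 + 5200t**2 + 17344t - 10560) + ((7072/441)t**2 + (113152/441)t + 141440/147)
  336t**3 + 5200t**2 + 17344t - 10560 = ((9261/442)t - 4851/442)((7072/441)t**2 + (113152/441)t + 141440/147) + (0)
Last nonzero remainder: (7072/441)t**2 + (113152/441)t + 141440/147. Dividing through by 7072/441 gives the monic gcd t**2 + 16t + 60.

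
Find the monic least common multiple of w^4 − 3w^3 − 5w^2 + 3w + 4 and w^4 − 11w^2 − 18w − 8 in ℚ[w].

Repeated division with remainder:
  w^4 − 3w^3 − 5w^2 + 3w + 4 = (w^4 − 11w^2 − 18w − 8) + (−3w^3 + 6w^2 + 21w + 12)
  w^4 − 11w^2 − 18w − 8 = (−(1/3)w − 2/3)(−3w^3 + 6w^2 + 21w + 12) + (0)
Last nonzero remainder: −3w^3 + 6w^2 + 21w + 12. Dividing through by −3 gives the monic gcd w^3 − 2w^2 − 7w − 4.
Then lcm(f, g) = f·g / gcd(f, g); expanding and making the result monic gives the answer.

w^5 − w^4 − 11w^3 − 7w^2 + 10w + 8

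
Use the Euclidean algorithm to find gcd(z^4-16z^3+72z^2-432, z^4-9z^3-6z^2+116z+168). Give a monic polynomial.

z^2-4z-12

By polynomial division,
  z^4-16z^3+72z^2-432 = (z^4-9z^3-6z^2+116z+168) + (-7z^3+78z^2-116z-600)
  z^4-9z^3-6z^2+116z+168 = (-(1/7)z-15/49)(-7z^3+78z^2-116z-600) + ((64/49)z^2-(256/49)z-768/49)
  -7z^3+78z^2-116z-600 = (-(343/64)z+1225/32)((64/49)z^2-(256/49)z-768/49) + (0)
Last nonzero remainder: (64/49)z^2-(256/49)z-768/49. Dividing through by 64/49 gives the monic gcd z^2-4z-12.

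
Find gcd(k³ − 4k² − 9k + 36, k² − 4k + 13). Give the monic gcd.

Apply the Euclidean algorithm:
  k³ − 4k² − 9k + 36 = (k)(k² − 4k + 13) + (−22k + 36)
  k² − 4k + 13 = (−(1/22)k + 13/121)(−22k + 36) + (1105/121)
  −22k + 36 = (−(2662/1105)k + 4356/1105)(1105/121) + (0)
The last nonzero remainder is the constant 1105/121, so the polynomials are coprime and gcd = 1.

1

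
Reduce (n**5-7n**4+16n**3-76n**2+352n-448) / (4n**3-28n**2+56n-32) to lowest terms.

Repeated division with remainder:
  n**5-7n**4+16n**3-76n**2+352n-448 = ((1/4)n**2+1/2)(4n**3-28n**2+56n-32) + (-54n**2+324n-432)
  4n**3-28n**2+56n-32 = (-(2/27)n+2/27)(-54n**2+324n-432) + (0)
Last nonzero remainder: -54n**2+324n-432. Dividing through by -54 gives the monic gcd n**2-6n+8.
Cancel n**2-6n+8 from numerator and denominator to get the reduced form.

(n**3-n**2+2n-56)/(4n-4)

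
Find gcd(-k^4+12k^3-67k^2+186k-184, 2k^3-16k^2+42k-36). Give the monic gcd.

Apply the Euclidean algorithm:
  -k^4+12k^3-67k^2+186k-184 = (-(1/2)k+2)(2k^3-16k^2+42k-36) + (-14k^2+84k-112)
  2k^3-16k^2+42k-36 = (-(1/7)k+2/7)(-14k^2+84k-112) + (2k-4)
  -14k^2+84k-112 = (-7k+28)(2k-4) + (0)
Last nonzero remainder: 2k-4. Dividing through by 2 gives the monic gcd k-2.

k-2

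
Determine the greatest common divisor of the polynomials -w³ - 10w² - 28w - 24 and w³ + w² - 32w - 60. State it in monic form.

w + 2

Apply the Euclidean algorithm:
  -w³ - 10w² - 28w - 24 = (-1)(w³ + w² - 32w - 60) + (-9w² - 60w - 84)
  w³ + w² - 32w - 60 = (-(1/9)w + 17/27)(-9w² - 60w - 84) + (-(32/9)w - 64/9)
  -9w² - 60w - 84 = ((81/32)w + 189/16)(-(32/9)w - 64/9) + (0)
Last nonzero remainder: -(32/9)w - 64/9. Dividing through by -32/9 gives the monic gcd w + 2.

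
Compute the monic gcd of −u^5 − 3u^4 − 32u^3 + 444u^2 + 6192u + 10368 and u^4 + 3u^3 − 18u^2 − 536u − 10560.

u^2 + 4u + 96

Apply the Euclidean algorithm:
  −u^5 − 3u^4 − 32u^3 + 444u^2 + 6192u + 10368 = (−u)(u^4 + 3u^3 − 18u^2 − 536u − 10560) + (−50u^3 − 92u^2 − 4368u + 10368)
  u^4 + 3u^3 − 18u^2 − 536u − 10560 = (−(1/50)u − 29/1250)(−50u^3 − 92u^2 − 4368u + 10368) + (−(67184/625)u^2 − (268736/625)u − 6449664/625)
  −50u^3 − 92u^2 − 4368u + 10368 = ((15625/33592)u − 16875/16796)(−(67184/625)u^2 − (268736/625)u − 6449664/625) + (0)
Last nonzero remainder: −(67184/625)u^2 − (268736/625)u − 6449664/625. Dividing through by −67184/625 gives the monic gcd u^2 + 4u + 96.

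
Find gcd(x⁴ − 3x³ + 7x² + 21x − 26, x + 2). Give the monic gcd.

x + 2

Apply the Euclidean algorithm:
  x⁴ − 3x³ + 7x² + 21x − 26 = (x³ − 5x² + 17x − 13)(x + 2) + (0)
The last nonzero remainder x + 2 is already monic.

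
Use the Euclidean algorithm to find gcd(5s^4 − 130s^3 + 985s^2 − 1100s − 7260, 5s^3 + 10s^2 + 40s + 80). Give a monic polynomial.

s + 2

By polynomial division,
  5s^4 − 130s^3 + 985s^2 − 1100s − 7260 = (s − 28)(5s^3 + 10s^2 + 40s + 80) + (1225s^2 − 60s − 5020)
  5s^3 + 10s^2 + 40s + 80 = ((1/245)s + 502/60025)(1225s^2 − 60s − 5020) + ((732204/12005)s + 1464408/12005)
  1225s^2 − 60s − 5020 = ((14706125/732204)s − 15066275/366102)((732204/12005)s + 1464408/12005) + (0)
Last nonzero remainder: (732204/12005)s + 1464408/12005. Dividing through by 732204/12005 gives the monic gcd s + 2.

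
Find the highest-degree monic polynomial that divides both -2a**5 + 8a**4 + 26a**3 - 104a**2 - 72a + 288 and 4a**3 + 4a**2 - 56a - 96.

By polynomial division,
  -2a**5 + 8a**4 + 26a**3 - 104a**2 - 72a + 288 = (-(1/2)a**2 + (5/2)a - 3)(4a**3 + 4a**2 - 56a - 96) + (0)
Last nonzero remainder: 4a**3 + 4a**2 - 56a - 96. Dividing through by 4 gives the monic gcd a**3 + a**2 - 14a - 24.

a**3 + a**2 - 14a - 24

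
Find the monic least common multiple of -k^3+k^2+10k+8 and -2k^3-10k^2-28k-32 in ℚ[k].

Apply the Euclidean algorithm:
  -k^3+k^2+10k+8 = (1/2)(-2k^3-10k^2-28k-32) + (6k^2+24k+24)
  -2k^3-10k^2-28k-32 = (-(1/3)k-1/3)(6k^2+24k+24) + (-12k-24)
  6k^2+24k+24 = (-(1/2)k-1)(-12k-24) + (0)
Last nonzero remainder: -12k-24. Dividing through by -12 gives the monic gcd k+2.
Then lcm(f, g) = f·g / gcd(f, g); expanding and making the result monic gives the answer.

k^5+2k^4-5k^3-46k^2-104k-64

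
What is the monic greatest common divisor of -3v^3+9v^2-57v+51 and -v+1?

Repeated division with remainder:
  -3v^3+9v^2-57v+51 = (3v^2-6v+51)(-v+1) + (0)
Last nonzero remainder: -v+1. Dividing through by -1 gives the monic gcd v-1.

v-1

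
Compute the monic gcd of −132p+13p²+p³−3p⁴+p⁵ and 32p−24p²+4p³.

Euclidean algorithm in ℚ[p]:
  p⁵−3p⁴+p³+13p²−132p = ((1/4)p²+(3/4)p+11/4)(4p³−24p²+32p) + (55p²−220p)
  4p³−24p²+32p = ((4/55)p−8/55)(55p²−220p) + (0)
Last nonzero remainder: 55p²−220p. Dividing through by 55 gives the monic gcd p²−4p.

−4p+p²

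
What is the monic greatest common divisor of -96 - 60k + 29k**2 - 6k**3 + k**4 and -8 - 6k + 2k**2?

-4 - 3k + k**2

By polynomial division,
  k**4 - 6k**3 + 29k**2 - 60k - 96 = ((1/2)k**2 - (3/2)k + 12)(2k**2 - 6k - 8) + (0)
Last nonzero remainder: 2k**2 - 6k - 8. Dividing through by 2 gives the monic gcd k**2 - 3k - 4.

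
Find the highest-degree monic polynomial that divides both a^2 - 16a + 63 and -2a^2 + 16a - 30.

1

Repeated division with remainder:
  a^2 - 16a + 63 = (-1/2)(-2a^2 + 16a - 30) + (-8a + 48)
  -2a^2 + 16a - 30 = ((1/4)a - 1/2)(-8a + 48) + (-6)
  -8a + 48 = ((4/3)a - 8)(-6) + (0)
The last nonzero remainder is the constant -6, so the polynomials are coprime and gcd = 1.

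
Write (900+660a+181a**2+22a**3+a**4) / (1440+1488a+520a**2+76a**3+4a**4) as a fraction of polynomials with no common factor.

(5+a)/(8+4a)

By polynomial division,
  a**4+22a**3+181a**2+660a+900 = (1/4)(4a**4+76a**3+520a**2+1488a+1440) + (3a**3+51a**2+288a+540)
  4a**4+76a**3+520a**2+1488a+1440 = ((4/3)a+8/3)(3a**3+51a**2+288a+540) + (0)
Last nonzero remainder: 3a**3+51a**2+288a+540. Dividing through by 3 gives the monic gcd a**3+17a**2+96a+180.
Cancel a**3+17a**2+96a+180 from numerator and denominator to get the reduced form.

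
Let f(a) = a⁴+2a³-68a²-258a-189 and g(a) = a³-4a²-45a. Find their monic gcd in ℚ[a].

Euclidean algorithm in ℚ[a]:
  a⁴+2a³-68a²-258a-189 = (a+6)(a³-4a²-45a) + (a²+12a-189)
  a³-4a²-45a = (a-16)(a²+12a-189) + (336a-3024)
  a²+12a-189 = ((1/336)a+1/16)(336a-3024) + (0)
Last nonzero remainder: 336a-3024. Dividing through by 336 gives the monic gcd a-9.

a-9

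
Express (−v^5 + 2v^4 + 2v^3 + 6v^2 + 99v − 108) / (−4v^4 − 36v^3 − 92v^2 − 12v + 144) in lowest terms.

(v^3 − 4v^2 + 9v − 36)/(4v^2 + 28v + 48)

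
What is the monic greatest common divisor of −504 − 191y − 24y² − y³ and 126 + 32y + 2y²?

Euclidean algorithm in ℚ[y]:
  −y³ − 24y² − 191y − 504 = (−(1/2)y − 4)(2y² + 32y + 126) + (0)
Last nonzero remainder: 2y² + 32y + 126. Dividing through by 2 gives the monic gcd y² + 16y + 63.

63 + 16y + y²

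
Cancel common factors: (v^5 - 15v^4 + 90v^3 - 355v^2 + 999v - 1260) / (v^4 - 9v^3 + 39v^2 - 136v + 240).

(v^2 - 10v + 21)/(v - 4)

Apply the Euclidean algorithm:
  v^5 - 15v^4 + 90v^3 - 355v^2 + 999v - 1260 = (v - 6)(v^4 - 9v^3 + 39v^2 - 136v + 240) + (-3v^3 + 15v^2 - 57v + 180)
  v^4 - 9v^3 + 39v^2 - 136v + 240 = (-(1/3)v + 4/3)(-3v^3 + 15v^2 - 57v + 180) + (0)
Last nonzero remainder: -3v^3 + 15v^2 - 57v + 180. Dividing through by -3 gives the monic gcd v^3 - 5v^2 + 19v - 60.
Cancel v^3 - 5v^2 + 19v - 60 from numerator and denominator to get the reduced form.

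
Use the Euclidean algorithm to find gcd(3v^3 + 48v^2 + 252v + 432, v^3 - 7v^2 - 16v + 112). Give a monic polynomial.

v + 4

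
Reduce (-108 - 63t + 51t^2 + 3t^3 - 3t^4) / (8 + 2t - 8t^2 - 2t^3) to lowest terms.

(27 - 18t + 3t^2)/(-2 + 2t)

Euclidean algorithm in ℚ[t]:
  -3t^4 + 3t^3 + 51t^2 - 63t - 108 = ((3/2)t - 15/2)(-2t^3 - 8t^2 + 2t + 8) + (-12t^2 - 60t - 48)
  -2t^3 - 8t^2 + 2t + 8 = ((1/6)t - 1/6)(-12t^2 - 60t - 48) + (0)
Last nonzero remainder: -12t^2 - 60t - 48. Dividing through by -12 gives the monic gcd t^2 + 5t + 4.
Cancel t^2 + 5t + 4 from numerator and denominator to get the reduced form.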